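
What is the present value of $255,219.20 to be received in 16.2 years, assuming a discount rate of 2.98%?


Present value formula: PV = FV / (1 + r)^t
PV = $255,219.20 / (1 + 0.0298)^16.2
PV = $255,219.20 / 1.6091509
PV = $158,604.89

PV = FV / (1 + r)^t = $158,604.89


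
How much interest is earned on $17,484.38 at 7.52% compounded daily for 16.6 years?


Compound interest earned = final amount − principal.
A = P(1 + r/n)^(nt) = $17,484.38 × (1 + 0.0752/365)^(365 × 16.6) = $60,916.21
Interest = A − P = $60,916.21 − $17,484.38 = $43,431.83

Interest = A - P = $43,431.83


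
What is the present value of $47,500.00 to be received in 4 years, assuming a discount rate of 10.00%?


Present value formula: PV = FV / (1 + r)^t
PV = $47,500.00 / (1 + 0.1)^4
PV = $47,500.00 / 1.464100
PV = $32,443.14

PV = FV / (1 + r)^t = $32,443.14


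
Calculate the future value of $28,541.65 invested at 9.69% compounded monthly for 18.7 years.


Compound interest formula: A = P(1 + r/n)^(nt)
A = $28,541.65 × (1 + 0.0969/12)^(12 × 18.7)
Growth factor: (1 + 0.0969/12)^224.4 = 6.0784703
A = $28,541.65 × 6.0784703
A = $173,489.57

A = P(1 + r/n)^(nt) = $173,489.57


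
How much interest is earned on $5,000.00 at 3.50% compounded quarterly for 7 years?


Compound interest earned = final amount − principal.
A = P(1 + r/n)^(nt) = $5,000.00 × (1 + 0.035/4)^(4 × 7) = $6,381.30
Interest = A − P = $6,381.30 − $5,000.00 = $1,381.30

Interest = A - P = $1,381.30


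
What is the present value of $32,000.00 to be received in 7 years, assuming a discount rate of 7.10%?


Present value formula: PV = FV / (1 + r)^t
PV = $32,000.00 / (1 + 0.071)^7
PV = $32,000.00 / 1.616316
PV = $19,798.11

PV = FV / (1 + r)^t = $19,798.11


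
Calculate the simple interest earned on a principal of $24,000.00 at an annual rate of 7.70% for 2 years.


Simple interest formula: I = P × r × t
I = $24,000.00 × 0.077 × 2
I = $3,696.00

I = P × r × t = $3,696.00


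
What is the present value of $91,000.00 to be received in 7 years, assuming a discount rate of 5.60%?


Present value formula: PV = FV / (1 + r)^t
PV = $91,000.00 / (1 + 0.056)^7
PV = $91,000.00 / 1.4643586
PV = $62,143.25

PV = FV / (1 + r)^t = $62,143.25


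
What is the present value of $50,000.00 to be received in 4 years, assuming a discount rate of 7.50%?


Present value formula: PV = FV / (1 + r)^t
PV = $50,000.00 / (1 + 0.075)^4
PV = $50,000.00 / 1.335469
PV = $37,440.03

PV = FV / (1 + r)^t = $37,440.03


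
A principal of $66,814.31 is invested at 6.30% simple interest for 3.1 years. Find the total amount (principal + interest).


Total amount formula: A = P(1 + rt) = P + P·r·t
Interest: I = P × r × t = $66,814.31 × 0.063 × 3.1 = $13,048.83
A = P + I = $66,814.31 + $13,048.83 = $79,863.14

A = P + I = P(1 + rt) = $79,863.14


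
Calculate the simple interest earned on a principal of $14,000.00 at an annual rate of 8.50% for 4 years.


Simple interest formula: I = P × r × t
I = $14,000.00 × 0.085 × 4
I = $4,760.00

I = P × r × t = $4,760.00


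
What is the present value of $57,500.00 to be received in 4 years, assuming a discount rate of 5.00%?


Present value formula: PV = FV / (1 + r)^t
PV = $57,500.00 / (1 + 0.05)^4
PV = $57,500.00 / 1.2155063
PV = $47,305.39

PV = FV / (1 + r)^t = $47,305.39


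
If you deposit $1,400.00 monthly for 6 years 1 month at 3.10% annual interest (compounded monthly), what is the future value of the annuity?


Future value of an ordinary annuity: FV = PMT × ((1 + r)^n − 1) / r
Monthly rate r = 0.031/12 ≈ 0.00258333, n = 73
FV = $1,400.00 × ((1 + 0.031/12)^73 − 1) / (0.031/12)
FV = $1,400.00 × 80.223526
FV = $112,312.94

FV = PMT × ((1+r)^n - 1)/r = $112,312.94


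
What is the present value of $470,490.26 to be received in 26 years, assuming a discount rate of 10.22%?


Present value formula: PV = FV / (1 + r)^t
PV = $470,490.26 / (1 + 0.1022)^26
PV = $470,490.26 / 12.553666
PV = $37,478.32

PV = FV / (1 + r)^t = $37,478.32


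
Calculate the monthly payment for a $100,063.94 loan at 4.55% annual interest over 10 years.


Loan payment formula: PMT = PV × r / (1 − (1 + r)^(−n))
Monthly rate r = 0.0455/12 ≈ 0.00379167, n = 120 months
Denominator: 1 − (1 + 0.0455/12)^(−120) = 0.365006
PMT = $100,063.94 × (0.0455/12) / 0.365006
PMT = $1,039.46 per month

PMT = PV × r / (1-(1+r)^(-n)) = $1,039.46/month


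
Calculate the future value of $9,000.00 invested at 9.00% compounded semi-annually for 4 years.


Compound interest formula: A = P(1 + r/n)^(nt)
A = $9,000.00 × (1 + 0.09/2)^(2 × 4)
Growth factor: (1 + 0.09/2)^8 = 1.422101
A = $9,000.00 × 1.422101
A = $12,798.91

A = P(1 + r/n)^(nt) = $12,798.91


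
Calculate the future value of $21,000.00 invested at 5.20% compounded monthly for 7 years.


Compound interest formula: A = P(1 + r/n)^(nt)
A = $21,000.00 × (1 + 0.052/12)^(12 × 7)
Growth factor: (1 + 0.052/12)^84 = 1.437943
A = $21,000.00 × 1.437943
A = $30,196.80

A = P(1 + r/n)^(nt) = $30,196.80


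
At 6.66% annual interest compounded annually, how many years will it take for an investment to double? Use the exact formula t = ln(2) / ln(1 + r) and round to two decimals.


Doubling condition: (1 + r)^t = 2
Take ln of both sides: t × ln(1 + r) = ln(2)
t = ln(2) / ln(1 + r)
t = 0.693147 / 0.064476
t = 10.75

t = ln(2) / ln(1 + r) = 10.75 years


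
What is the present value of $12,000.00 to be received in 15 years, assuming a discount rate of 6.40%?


Present value formula: PV = FV / (1 + r)^t
PV = $12,000.00 / (1 + 0.064)^15
PV = $12,000.00 / 2.535855
PV = $4,732.13

PV = FV / (1 + r)^t = $4,732.13


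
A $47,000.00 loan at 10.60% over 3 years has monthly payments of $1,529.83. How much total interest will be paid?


Total paid over the life of the loan = PMT × n.
Total paid = $1,529.83 × 36 = $55,073.88
Total interest = total paid − principal = $55,073.88 − $47,000.00 = $8,073.88

Total interest = (PMT × n) - PV = $8,073.88


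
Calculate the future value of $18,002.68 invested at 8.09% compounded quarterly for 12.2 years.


Compound interest formula: A = P(1 + r/n)^(nt)
A = $18,002.68 × (1 + 0.0809/4)^(4 × 12.2)
Growth factor: (1 + 0.0809/4)^48.8 = 2.656825
A = $18,002.68 × 2.656825
A = $47,829.97

A = P(1 + r/n)^(nt) = $47,829.97


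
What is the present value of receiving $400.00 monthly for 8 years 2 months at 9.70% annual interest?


Present value of an ordinary annuity: PV = PMT × (1 − (1 + r)^(−n)) / r
Monthly rate r = 0.097/12 ≈ 0.00808333, n = 98
PV = $400.00 × (1 − (1 + 0.097/12)^(−98)) / (0.097/12)
PV = $400.00 × 67.508415
PV = $27,003.37

PV = PMT × (1-(1+r)^(-n))/r = $27,003.37


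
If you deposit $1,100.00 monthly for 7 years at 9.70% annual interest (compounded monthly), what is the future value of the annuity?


Future value of an ordinary annuity: FV = PMT × ((1 + r)^n − 1) / r
Monthly rate r = 0.097/12 ≈ 0.00808333, n = 84
FV = $1,100.00 × ((1 + 0.097/12)^84 − 1) / (0.097/12)
FV = $1,100.00 × 119.570683
FV = $131,527.75

FV = PMT × ((1+r)^n - 1)/r = $131,527.75


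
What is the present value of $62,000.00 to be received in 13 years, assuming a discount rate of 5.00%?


Present value formula: PV = FV / (1 + r)^t
PV = $62,000.00 / (1 + 0.05)^13
PV = $62,000.00 / 1.8856491
PV = $32,879.92

PV = FV / (1 + r)^t = $32,879.92


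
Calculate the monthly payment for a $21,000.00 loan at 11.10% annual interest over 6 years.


Loan payment formula: PMT = PV × r / (1 − (1 + r)^(−n))
Monthly rate r = 0.111/12 = 0.00925, n = 72 months
Denominator: 1 − (1 + 0.111/12)^(−72) = 0.484665
PMT = $21,000.00 × (0.111/12) / 0.484665
PMT = $400.79 per month

PMT = PV × r / (1-(1+r)^(-n)) = $400.79/month


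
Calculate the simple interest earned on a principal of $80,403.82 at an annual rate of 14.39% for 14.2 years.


Simple interest formula: I = P × r × t
I = $80,403.82 × 0.1439 × 14.2
I = $164,295.56

I = P × r × t = $164,295.56


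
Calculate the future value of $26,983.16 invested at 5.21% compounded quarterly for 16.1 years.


Compound interest formula: A = P(1 + r/n)^(nt)
A = $26,983.16 × (1 + 0.0521/4)^(4 × 16.1)
Growth factor: (1 + 0.0521/4)^64.4 = 2.301116
A = $26,983.16 × 2.301116
A = $62,091.38

A = P(1 + r/n)^(nt) = $62,091.38


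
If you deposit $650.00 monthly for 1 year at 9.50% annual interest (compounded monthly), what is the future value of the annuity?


Future value of an ordinary annuity: FV = PMT × ((1 + r)^n − 1) / r
Monthly rate r = 0.095/12 ≈ 0.00791667, n = 12
FV = $650.00 × ((1 + 0.095/12)^12 − 1) / (0.095/12)
FV = $650.00 × 12.536537
FV = $8,148.75

FV = PMT × ((1+r)^n - 1)/r = $8,148.75


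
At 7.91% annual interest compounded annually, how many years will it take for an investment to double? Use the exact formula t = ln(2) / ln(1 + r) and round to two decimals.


Doubling condition: (1 + r)^t = 2
Take ln of both sides: t × ln(1 + r) = ln(2)
t = ln(2) / ln(1 + r)
t = 0.693147 / 0.076127
t = 9.11

t = ln(2) / ln(1 + r) = 9.11 years


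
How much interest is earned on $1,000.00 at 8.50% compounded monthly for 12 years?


Compound interest earned = final amount − principal.
A = P(1 + r/n)^(nt) = $1,000.00 × (1 + 0.085/12)^(12 × 12) = $2,763.24
Interest = A − P = $2,763.24 − $1,000.00 = $1,763.24

Interest = A - P = $1,763.24


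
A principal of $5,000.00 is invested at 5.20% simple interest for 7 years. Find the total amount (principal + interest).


Total amount formula: A = P(1 + rt) = P + P·r·t
Interest: I = P × r × t = $5,000.00 × 0.052 × 7 = $1,820.00
A = P + I = $5,000.00 + $1,820.00 = $6,820.00

A = P + I = P(1 + rt) = $6,820.00


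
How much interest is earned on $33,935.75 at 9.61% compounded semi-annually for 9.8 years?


Compound interest earned = final amount − principal.
A = P(1 + r/n)^(nt) = $33,935.75 × (1 + 0.0961/2)^(2 × 9.8) = $85,142.17
Interest = A − P = $85,142.17 − $33,935.75 = $51,206.42

Interest = A - P = $51,206.42


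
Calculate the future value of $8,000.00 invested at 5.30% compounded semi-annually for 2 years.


Compound interest formula: A = P(1 + r/n)^(nt)
A = $8,000.00 × (1 + 0.053/2)^(2 × 2)
Growth factor: (1 + 0.053/2)^4 = 1.1102884
A = $8,000.00 × 1.1102884
A = $8,882.31

A = P(1 + r/n)^(nt) = $8,882.31


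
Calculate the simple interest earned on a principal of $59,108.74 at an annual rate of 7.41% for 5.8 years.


Simple interest formula: I = P × r × t
I = $59,108.74 × 0.0741 × 5.8
I = $25,403.75

I = P × r × t = $25,403.75


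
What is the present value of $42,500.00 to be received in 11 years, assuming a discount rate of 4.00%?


Present value formula: PV = FV / (1 + r)^t
PV = $42,500.00 / (1 + 0.04)^11
PV = $42,500.00 / 1.539454
PV = $27,607.19

PV = FV / (1 + r)^t = $27,607.19


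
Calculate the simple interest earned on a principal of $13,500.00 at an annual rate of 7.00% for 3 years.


Simple interest formula: I = P × r × t
I = $13,500.00 × 0.07 × 3
I = $2,835.00

I = P × r × t = $2,835.00


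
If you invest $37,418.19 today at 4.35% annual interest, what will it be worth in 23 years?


Future value formula: FV = PV × (1 + r)^t
FV = $37,418.19 × (1 + 0.0435)^23
FV = $37,418.19 × 2.6627257
FV = $99,634.38

FV = PV × (1 + r)^t = $99,634.38


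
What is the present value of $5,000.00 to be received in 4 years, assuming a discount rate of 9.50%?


Present value formula: PV = FV / (1 + r)^t
PV = $5,000.00 / (1 + 0.095)^4
PV = $5,000.00 / 1.437661
PV = $3,477.87

PV = FV / (1 + r)^t = $3,477.87


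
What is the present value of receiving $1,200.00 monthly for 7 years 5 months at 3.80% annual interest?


Present value of an ordinary annuity: PV = PMT × (1 − (1 + r)^(−n)) / r
Monthly rate r = 0.038/12 ≈ 0.00316667, n = 89
PV = $1,200.00 × (1 − (1 + 0.038/12)^(−89)) / (0.038/12)
PV = $1,200.00 × 77.451975
PV = $92,942.37

PV = PMT × (1-(1+r)^(-n))/r = $92,942.37


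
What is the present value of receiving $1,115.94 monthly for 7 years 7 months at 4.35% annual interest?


Present value of an ordinary annuity: PV = PMT × (1 − (1 + r)^(−n)) / r
Monthly rate r = 0.0435/12 = 0.003625, n = 91
PV = $1,115.94 × (1 − (1 + 0.0435/12)^(−91)) / (0.0435/12)
PV = $1,115.94 × 77.395147
PV = $86,368.34

PV = PMT × (1-(1+r)^(-n))/r = $86,368.34


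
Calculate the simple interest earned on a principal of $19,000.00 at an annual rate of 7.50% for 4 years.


Simple interest formula: I = P × r × t
I = $19,000.00 × 0.075 × 4
I = $5,700.00

I = P × r × t = $5,700.00


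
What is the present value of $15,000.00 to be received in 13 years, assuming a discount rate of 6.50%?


Present value formula: PV = FV / (1 + r)^t
PV = $15,000.00 / (1 + 0.065)^13
PV = $15,000.00 / 2.267487
PV = $6,615.25

PV = FV / (1 + r)^t = $6,615.25


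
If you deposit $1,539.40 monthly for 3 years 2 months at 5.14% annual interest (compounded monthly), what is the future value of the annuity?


Future value of an ordinary annuity: FV = PMT × ((1 + r)^n − 1) / r
Monthly rate r = 0.0514/12 ≈ 0.00428333, n = 38
FV = $1,539.40 × ((1 + 0.0514/12)^38 − 1) / (0.0514/12)
FV = $1,539.40 × 41.171932
FV = $63,380.07

FV = PMT × ((1+r)^n - 1)/r = $63,380.07


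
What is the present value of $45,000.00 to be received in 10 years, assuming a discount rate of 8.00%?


Present value formula: PV = FV / (1 + r)^t
PV = $45,000.00 / (1 + 0.08)^10
PV = $45,000.00 / 2.158925
PV = $20,843.71

PV = FV / (1 + r)^t = $20,843.71


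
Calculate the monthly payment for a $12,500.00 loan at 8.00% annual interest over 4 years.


Loan payment formula: PMT = PV × r / (1 − (1 + r)^(−n))
Monthly rate r = 0.08/12 ≈ 0.00666667, n = 48 months
Denominator: 1 − (1 + 0.08/12)^(−48) = 0.273079
PMT = $12,500.00 × (0.08/12) / 0.273079
PMT = $305.16 per month

PMT = PV × r / (1-(1+r)^(-n)) = $305.16/month


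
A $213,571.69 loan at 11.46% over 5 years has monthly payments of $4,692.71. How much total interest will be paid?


Total paid over the life of the loan = PMT × n.
Total paid = $4,692.71 × 60 = $281,562.60
Total interest = total paid − principal = $281,562.60 − $213,571.69 = $67,990.91

Total interest = (PMT × n) - PV = $67,990.91


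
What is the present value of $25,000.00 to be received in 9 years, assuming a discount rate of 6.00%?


Present value formula: PV = FV / (1 + r)^t
PV = $25,000.00 / (1 + 0.06)^9
PV = $25,000.00 / 1.689479
PV = $14,797.46

PV = FV / (1 + r)^t = $14,797.46


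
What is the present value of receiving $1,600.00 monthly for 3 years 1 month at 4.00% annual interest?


Present value of an ordinary annuity: PV = PMT × (1 − (1 + r)^(−n)) / r
Monthly rate r = 0.04/12 ≈ 0.00333333, n = 37
PV = $1,600.00 × (1 − (1 + 0.04/12)^(−37)) / (0.04/12)
PV = $1,600.00 × 34.754917
PV = $55,607.87

PV = PMT × (1-(1+r)^(-n))/r = $55,607.87


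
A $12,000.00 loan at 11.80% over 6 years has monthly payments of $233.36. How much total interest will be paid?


Total paid over the life of the loan = PMT × n.
Total paid = $233.36 × 72 = $16,801.92
Total interest = total paid − principal = $16,801.92 − $12,000.00 = $4,801.92

Total interest = (PMT × n) - PV = $4,801.92


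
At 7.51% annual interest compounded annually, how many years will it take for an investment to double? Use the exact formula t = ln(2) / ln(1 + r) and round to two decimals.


Doubling condition: (1 + r)^t = 2
Take ln of both sides: t × ln(1 + r) = ln(2)
t = ln(2) / ln(1 + r)
t = 0.693147 / 0.072414
t = 9.57

t = ln(2) / ln(1 + r) = 9.57 years


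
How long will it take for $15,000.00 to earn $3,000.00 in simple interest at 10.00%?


Rearrange the simple interest formula for t:
I = P × r × t  ⇒  t = I / (P × r)
t = $3,000.00 / ($15,000.00 × 0.1)
t = 2

t = I/(P×r) = 2 years


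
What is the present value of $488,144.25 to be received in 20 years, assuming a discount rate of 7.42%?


Present value formula: PV = FV / (1 + r)^t
PV = $488,144.25 / (1 + 0.0742)^20
PV = $488,144.25 / 4.1850723
PV = $116,639.38

PV = FV / (1 + r)^t = $116,639.38


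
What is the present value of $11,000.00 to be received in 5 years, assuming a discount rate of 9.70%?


Present value formula: PV = FV / (1 + r)^t
PV = $11,000.00 / (1 + 0.097)^5
PV = $11,000.00 / 1.588668
PV = $6,924.04

PV = FV / (1 + r)^t = $6,924.04


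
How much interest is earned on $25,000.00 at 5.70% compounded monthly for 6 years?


Compound interest earned = final amount − principal.
A = P(1 + r/n)^(nt) = $25,000.00 × (1 + 0.057/12)^(12 × 6) = $35,165.52
Interest = A − P = $35,165.52 − $25,000.00 = $10,165.52

Interest = A - P = $10,165.52


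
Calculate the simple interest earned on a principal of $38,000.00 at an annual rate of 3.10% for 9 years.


Simple interest formula: I = P × r × t
I = $38,000.00 × 0.031 × 9
I = $10,602.00

I = P × r × t = $10,602.00


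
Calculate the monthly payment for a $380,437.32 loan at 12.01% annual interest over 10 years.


Loan payment formula: PMT = PV × r / (1 − (1 + r)^(−n))
Monthly rate r = 0.1201/12 ≈ 0.01000833, n = 120 months
Denominator: 1 − (1 + 0.1201/12)^(−120) = 0.697305
PMT = $380,437.32 × (0.1201/12) / 0.697305
PMT = $5,460.37 per month

PMT = PV × r / (1-(1+r)^(-n)) = $5,460.37/month


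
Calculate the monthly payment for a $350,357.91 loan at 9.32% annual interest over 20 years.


Loan payment formula: PMT = PV × r / (1 − (1 + r)^(−n))
Monthly rate r = 0.0932/12 ≈ 0.00776667, n = 240 months
Denominator: 1 − (1 + 0.0932/12)^(−240) = 0.843828
PMT = $350,357.91 × (0.0932/12) / 0.843828
PMT = $3,224.72 per month

PMT = PV × r / (1-(1+r)^(-n)) = $3,224.72/month


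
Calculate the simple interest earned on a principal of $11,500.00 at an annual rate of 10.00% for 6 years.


Simple interest formula: I = P × r × t
I = $11,500.00 × 0.1 × 6
I = $6,900.00

I = P × r × t = $6,900.00


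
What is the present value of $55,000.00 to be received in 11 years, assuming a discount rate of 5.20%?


Present value formula: PV = FV / (1 + r)^t
PV = $55,000.00 / (1 + 0.052)^11
PV = $55,000.00 / 1.7465183
PV = $31,491.22

PV = FV / (1 + r)^t = $31,491.22


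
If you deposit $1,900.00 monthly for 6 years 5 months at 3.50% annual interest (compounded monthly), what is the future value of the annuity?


Future value of an ordinary annuity: FV = PMT × ((1 + r)^n − 1) / r
Monthly rate r = 0.035/12 ≈ 0.00291667, n = 77
FV = $1,900.00 × ((1 + 0.035/12)^77 − 1) / (0.035/12)
FV = $1,900.00 × 86.191508
FV = $163,763.87

FV = PMT × ((1+r)^n - 1)/r = $163,763.87


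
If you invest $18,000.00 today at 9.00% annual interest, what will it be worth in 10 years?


Future value formula: FV = PV × (1 + r)^t
FV = $18,000.00 × (1 + 0.09)^10
FV = $18,000.00 × 2.367364
FV = $42,612.55

FV = PV × (1 + r)^t = $42,612.55


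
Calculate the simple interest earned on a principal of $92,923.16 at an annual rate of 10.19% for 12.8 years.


Simple interest formula: I = P × r × t
I = $92,923.16 × 0.1019 × 12.8
I = $121,201.54

I = P × r × t = $121,201.54


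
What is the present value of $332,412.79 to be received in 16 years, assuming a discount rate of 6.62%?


Present value formula: PV = FV / (1 + r)^t
PV = $332,412.79 / (1 + 0.0662)^16
PV = $332,412.79 / 2.7888095
PV = $119,195.23

PV = FV / (1 + r)^t = $119,195.23


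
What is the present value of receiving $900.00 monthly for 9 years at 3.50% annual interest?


Present value of an ordinary annuity: PV = PMT × (1 − (1 + r)^(−n)) / r
Monthly rate r = 0.035/12 ≈ 0.00291667, n = 108
PV = $900.00 × (1 − (1 + 0.035/12)^(−108)) / (0.035/12)
PV = $900.00 × 92.529069
PV = $83,276.16

PV = PMT × (1-(1+r)^(-n))/r = $83,276.16


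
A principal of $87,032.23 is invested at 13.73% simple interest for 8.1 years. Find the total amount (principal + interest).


Total amount formula: A = P(1 + rt) = P + P·r·t
Interest: I = P × r × t = $87,032.23 × 0.1373 × 8.1 = $96,791.15
A = P + I = $87,032.23 + $96,791.15 = $183,823.38

A = P + I = P(1 + rt) = $183,823.38


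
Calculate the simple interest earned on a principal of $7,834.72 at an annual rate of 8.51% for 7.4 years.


Simple interest formula: I = P × r × t
I = $7,834.72 × 0.0851 × 7.4
I = $4,933.84

I = P × r × t = $4,933.84


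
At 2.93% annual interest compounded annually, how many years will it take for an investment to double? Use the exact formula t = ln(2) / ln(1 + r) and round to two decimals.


Doubling condition: (1 + r)^t = 2
Take ln of both sides: t × ln(1 + r) = ln(2)
t = ln(2) / ln(1 + r)
t = 0.693147 / 0.028879
t = 24.00

t = ln(2) / ln(1 + r) = 24.00 years


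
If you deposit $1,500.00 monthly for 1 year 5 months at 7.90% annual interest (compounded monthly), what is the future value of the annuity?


Future value of an ordinary annuity: FV = PMT × ((1 + r)^n − 1) / r
Monthly rate r = 0.079/12 ≈ 0.00658333, n = 17
FV = $1,500.00 × ((1 + 0.079/12)^17 − 1) / (0.079/12)
FV = $1,500.00 × 17.925496
FV = $26,888.24

FV = PMT × ((1+r)^n - 1)/r = $26,888.24


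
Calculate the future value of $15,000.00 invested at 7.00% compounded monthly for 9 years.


Compound interest formula: A = P(1 + r/n)^(nt)
A = $15,000.00 × (1 + 0.07/12)^(12 × 9)
Growth factor: (1 + 0.07/12)^108 = 1.87417697
A = $15,000.00 × 1.87417697
A = $28,112.65

A = P(1 + r/n)^(nt) = $28,112.65


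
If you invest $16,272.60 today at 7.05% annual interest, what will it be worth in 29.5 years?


Future value formula: FV = PV × (1 + r)^t
FV = $16,272.60 × (1 + 0.0705)^29.5
FV = $16,272.60 × 7.461168
FV = $121,412.60

FV = PV × (1 + r)^t = $121,412.60


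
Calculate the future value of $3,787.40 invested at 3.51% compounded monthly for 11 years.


Compound interest formula: A = P(1 + r/n)^(nt)
A = $3,787.40 × (1 + 0.0351/12)^(12 × 11)
Growth factor: (1 + 0.0351/12)^132 = 1.470403
A = $3,787.40 × 1.470403
A = $5,569.00

A = P(1 + r/n)^(nt) = $5,569.00


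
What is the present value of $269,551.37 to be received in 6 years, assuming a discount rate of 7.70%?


Present value formula: PV = FV / (1 + r)^t
PV = $269,551.37 / (1 + 0.077)^6
PV = $269,551.37 / 1.5606094
PV = $172,721.87

PV = FV / (1 + r)^t = $172,721.87


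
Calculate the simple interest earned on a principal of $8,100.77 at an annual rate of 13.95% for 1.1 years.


Simple interest formula: I = P × r × t
I = $8,100.77 × 0.1395 × 1.1
I = $1,243.06

I = P × r × t = $1,243.06


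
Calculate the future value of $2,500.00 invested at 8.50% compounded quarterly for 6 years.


Compound interest formula: A = P(1 + r/n)^(nt)
A = $2,500.00 × (1 + 0.085/4)^(4 × 6)
Growth factor: (1 + 0.085/4)^24 = 1.656417
A = $2,500.00 × 1.656417
A = $4,141.04

A = P(1 + r/n)^(nt) = $4,141.04


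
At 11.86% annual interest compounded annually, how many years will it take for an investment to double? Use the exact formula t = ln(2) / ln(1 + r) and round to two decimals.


Doubling condition: (1 + r)^t = 2
Take ln of both sides: t × ln(1 + r) = ln(2)
t = ln(2) / ln(1 + r)
t = 0.693147 / 0.112078
t = 6.18

t = ln(2) / ln(1 + r) = 6.18 years


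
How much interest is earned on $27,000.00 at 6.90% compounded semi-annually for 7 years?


Compound interest earned = final amount − principal.
A = P(1 + r/n)^(nt) = $27,000.00 × (1 + 0.069/2)^(2 × 7) = $43,410.09
Interest = A − P = $43,410.09 − $27,000.00 = $16,410.09

Interest = A - P = $16,410.09


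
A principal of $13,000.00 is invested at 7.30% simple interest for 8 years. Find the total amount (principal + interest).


Total amount formula: A = P(1 + rt) = P + P·r·t
Interest: I = P × r × t = $13,000.00 × 0.073 × 8 = $7,592.00
A = P + I = $13,000.00 + $7,592.00 = $20,592.00

A = P + I = P(1 + rt) = $20,592.00


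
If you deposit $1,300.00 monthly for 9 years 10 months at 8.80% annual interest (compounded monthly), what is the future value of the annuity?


Future value of an ordinary annuity: FV = PMT × ((1 + r)^n − 1) / r
Monthly rate r = 0.088/12 ≈ 0.00733333, n = 118
FV = $1,300.00 × ((1 + 0.088/12)^118 − 1) / (0.088/12)
FV = $1,300.00 × 186.587485
FV = $242,563.73

FV = PMT × ((1+r)^n - 1)/r = $242,563.73


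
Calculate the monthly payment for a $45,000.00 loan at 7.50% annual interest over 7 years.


Loan payment formula: PMT = PV × r / (1 − (1 + r)^(−n))
Monthly rate r = 0.075/12 = 0.00625, n = 84 months
Denominator: 1 − (1 + 0.075/12)^(−84) = 0.407477
PMT = $45,000.00 × (0.075/12) / 0.407477
PMT = $690.22 per month

PMT = PV × r / (1-(1+r)^(-n)) = $690.22/month


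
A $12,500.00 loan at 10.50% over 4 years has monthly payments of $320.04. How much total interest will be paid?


Total paid over the life of the loan = PMT × n.
Total paid = $320.04 × 48 = $15,361.92
Total interest = total paid − principal = $15,361.92 − $12,500.00 = $2,861.92

Total interest = (PMT × n) - PV = $2,861.92


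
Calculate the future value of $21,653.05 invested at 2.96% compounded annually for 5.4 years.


Compound interest formula: A = P(1 + r/n)^(nt)
A = $21,653.05 × (1 + 0.0296/1)^(1 × 5.4)
Growth factor: (1 + 0.0296/1)^5.4 = 1.170604
A = $21,653.05 × 1.170604
A = $25,347.15

A = P(1 + r/n)^(nt) = $25,347.15


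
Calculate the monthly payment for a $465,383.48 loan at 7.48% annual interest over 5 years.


Loan payment formula: PMT = PV × r / (1 − (1 + r)^(−n))
Monthly rate r = 0.0748/12 ≈ 0.00623333, n = 60 months
Denominator: 1 − (1 + 0.0748/12)^(−60) = 0.311224
PMT = $465,383.48 × (0.0748/12) / 0.311224
PMT = $9,320.91 per month

PMT = PV × r / (1-(1+r)^(-n)) = $9,320.91/month


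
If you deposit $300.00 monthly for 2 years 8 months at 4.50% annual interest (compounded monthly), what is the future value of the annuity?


Future value of an ordinary annuity: FV = PMT × ((1 + r)^n − 1) / r
Monthly rate r = 0.045/12 = 0.00375, n = 32
FV = $300.00 × ((1 + 0.045/12)^32 − 1) / (0.045/12)
FV = $300.00 × 33.931687
FV = $10,179.51

FV = PMT × ((1+r)^n - 1)/r = $10,179.51


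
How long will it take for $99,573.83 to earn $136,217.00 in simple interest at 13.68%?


Rearrange the simple interest formula for t:
I = P × r × t  ⇒  t = I / (P × r)
t = $136,217.00 / ($99,573.83 × 0.1368)
t = 10

t = I/(P×r) = 10 years


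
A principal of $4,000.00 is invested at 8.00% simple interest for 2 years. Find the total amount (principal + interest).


Total amount formula: A = P(1 + rt) = P + P·r·t
Interest: I = P × r × t = $4,000.00 × 0.08 × 2 = $640.00
A = P + I = $4,000.00 + $640.00 = $4,640.00

A = P + I = P(1 + rt) = $4,640.00


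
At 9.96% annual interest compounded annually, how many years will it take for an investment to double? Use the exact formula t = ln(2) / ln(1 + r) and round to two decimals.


Doubling condition: (1 + r)^t = 2
Take ln of both sides: t × ln(1 + r) = ln(2)
t = ln(2) / ln(1 + r)
t = 0.693147 / 0.094946
t = 7.30

t = ln(2) / ln(1 + r) = 7.30 years


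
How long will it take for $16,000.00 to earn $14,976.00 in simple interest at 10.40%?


Rearrange the simple interest formula for t:
I = P × r × t  ⇒  t = I / (P × r)
t = $14,976.00 / ($16,000.00 × 0.104)
t = 9

t = I/(P×r) = 9 years


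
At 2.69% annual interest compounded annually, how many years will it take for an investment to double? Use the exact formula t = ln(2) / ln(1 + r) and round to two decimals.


Doubling condition: (1 + r)^t = 2
Take ln of both sides: t × ln(1 + r) = ln(2)
t = ln(2) / ln(1 + r)
t = 0.693147 / 0.026545
t = 26.11

t = ln(2) / ln(1 + r) = 26.11 years


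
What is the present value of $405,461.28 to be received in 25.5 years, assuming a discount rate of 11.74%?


Present value formula: PV = FV / (1 + r)^t
PV = $405,461.28 / (1 + 0.1174)^25.5
PV = $405,461.28 / 16.955906
PV = $23,912.69

PV = FV / (1 + r)^t = $23,912.69


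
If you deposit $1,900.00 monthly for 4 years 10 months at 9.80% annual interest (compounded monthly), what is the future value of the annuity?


Future value of an ordinary annuity: FV = PMT × ((1 + r)^n − 1) / r
Monthly rate r = 0.098/12 ≈ 0.00816667, n = 58
FV = $1,900.00 × ((1 + 0.098/12)^58 − 1) / (0.098/12)
FV = $1,900.00 × 73.810458
FV = $140,239.87

FV = PMT × ((1+r)^n - 1)/r = $140,239.87


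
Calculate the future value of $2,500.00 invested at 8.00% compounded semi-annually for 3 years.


Compound interest formula: A = P(1 + r/n)^(nt)
A = $2,500.00 × (1 + 0.08/2)^(2 × 3)
Growth factor: (1 + 0.08/2)^6 = 1.265319
A = $2,500.00 × 1.265319
A = $3,163.30

A = P(1 + r/n)^(nt) = $3,163.30


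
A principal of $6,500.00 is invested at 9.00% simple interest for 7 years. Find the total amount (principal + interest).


Total amount formula: A = P(1 + rt) = P + P·r·t
Interest: I = P × r × t = $6,500.00 × 0.09 × 7 = $4,095.00
A = P + I = $6,500.00 + $4,095.00 = $10,595.00

A = P + I = P(1 + rt) = $10,595.00


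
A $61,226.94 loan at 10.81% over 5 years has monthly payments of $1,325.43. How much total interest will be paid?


Total paid over the life of the loan = PMT × n.
Total paid = $1,325.43 × 60 = $79,525.80
Total interest = total paid − principal = $79,525.80 − $61,226.94 = $18,298.86

Total interest = (PMT × n) - PV = $18,298.86


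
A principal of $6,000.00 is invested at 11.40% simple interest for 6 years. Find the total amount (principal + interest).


Total amount formula: A = P(1 + rt) = P + P·r·t
Interest: I = P × r × t = $6,000.00 × 0.114 × 6 = $4,104.00
A = P + I = $6,000.00 + $4,104.00 = $10,104.00

A = P + I = P(1 + rt) = $10,104.00


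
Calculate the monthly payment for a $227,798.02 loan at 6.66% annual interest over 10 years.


Loan payment formula: PMT = PV × r / (1 − (1 + r)^(−n))
Monthly rate r = 0.0666/12 = 0.00555, n = 120 months
Denominator: 1 − (1 + 0.0666/12)^(−120) = 0.485294
PMT = $227,798.02 × (0.0666/12) / 0.485294
PMT = $2,605.18 per month

PMT = PV × r / (1-(1+r)^(-n)) = $2,605.18/month


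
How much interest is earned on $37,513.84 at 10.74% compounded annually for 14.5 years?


Compound interest earned = final amount − principal.
A = P(1 + r/n)^(nt) = $37,513.84 × (1 + 0.1074/1)^(1 × 14.5) = $164,667.18
Interest = A − P = $164,667.18 − $37,513.84 = $127,153.34

Interest = A - P = $127,153.34


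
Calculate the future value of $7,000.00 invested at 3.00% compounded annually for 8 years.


Compound interest formula: A = P(1 + r/n)^(nt)
A = $7,000.00 × (1 + 0.03/1)^(1 × 8)
Growth factor: (1 + 0.03/1)^8 = 1.266770
A = $7,000.00 × 1.266770
A = $8,867.39

A = P(1 + r/n)^(nt) = $8,867.39


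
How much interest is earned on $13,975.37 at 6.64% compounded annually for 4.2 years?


Compound interest earned = final amount − principal.
A = P(1 + r/n)^(nt) = $13,975.37 × (1 + 0.0664/1)^(1 × 4.2) = $18,307.45
Interest = A − P = $18,307.45 − $13,975.37 = $4,332.08

Interest = A - P = $4,332.08


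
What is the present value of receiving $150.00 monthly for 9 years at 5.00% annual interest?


Present value of an ordinary annuity: PV = PMT × (1 − (1 + r)^(−n)) / r
Monthly rate r = 0.05/12 ≈ 0.00416667, n = 108
PV = $150.00 × (1 − (1 + 0.05/12)^(−108)) / (0.05/12)
PV = $150.00 × 86.826108
PV = $13,023.92

PV = PMT × (1-(1+r)^(-n))/r = $13,023.92


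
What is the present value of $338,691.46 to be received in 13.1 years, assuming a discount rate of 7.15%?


Present value formula: PV = FV / (1 + r)^t
PV = $338,691.46 / (1 + 0.0715)^13.1
PV = $338,691.46 / 2.471141
PV = $137,058.74

PV = FV / (1 + r)^t = $137,058.74


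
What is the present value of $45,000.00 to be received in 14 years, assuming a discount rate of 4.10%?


Present value formula: PV = FV / (1 + r)^t
PV = $45,000.00 / (1 + 0.041)^14
PV = $45,000.00 / 1.755134
PV = $25,639.07

PV = FV / (1 + r)^t = $25,639.07


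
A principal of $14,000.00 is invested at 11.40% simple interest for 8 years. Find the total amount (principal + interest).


Total amount formula: A = P(1 + rt) = P + P·r·t
Interest: I = P × r × t = $14,000.00 × 0.114 × 8 = $12,768.00
A = P + I = $14,000.00 + $12,768.00 = $26,768.00

A = P + I = P(1 + rt) = $26,768.00


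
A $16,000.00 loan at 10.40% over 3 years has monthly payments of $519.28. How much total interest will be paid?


Total paid over the life of the loan = PMT × n.
Total paid = $519.28 × 36 = $18,694.08
Total interest = total paid − principal = $18,694.08 − $16,000.00 = $2,694.08

Total interest = (PMT × n) - PV = $2,694.08


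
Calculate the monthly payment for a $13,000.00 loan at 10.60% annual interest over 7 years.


Loan payment formula: PMT = PV × r / (1 − (1 + r)^(−n))
Monthly rate r = 0.106/12 ≈ 0.00883333, n = 84 months
Denominator: 1 − (1 + 0.106/12)^(−84) = 0.522285
PMT = $13,000.00 × (0.106/12) / 0.522285
PMT = $219.87 per month

PMT = PV × r / (1-(1+r)^(-n)) = $219.87/month


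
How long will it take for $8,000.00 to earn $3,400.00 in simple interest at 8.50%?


Rearrange the simple interest formula for t:
I = P × r × t  ⇒  t = I / (P × r)
t = $3,400.00 / ($8,000.00 × 0.085)
t = 5

t = I/(P×r) = 5 years


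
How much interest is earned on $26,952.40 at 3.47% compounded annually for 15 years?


Compound interest earned = final amount − principal.
A = P(1 + r/n)^(nt) = $26,952.40 × (1 + 0.0347/1)^(1 × 15) = $44,958.75
Interest = A − P = $44,958.75 − $26,952.40 = $18,006.35

Interest = A - P = $18,006.35


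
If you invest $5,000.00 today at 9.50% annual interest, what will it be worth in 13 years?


Future value formula: FV = PV × (1 + r)^t
FV = $5,000.00 × (1 + 0.095)^13
FV = $5,000.00 × 3.2537453
FV = $16,268.73

FV = PV × (1 + r)^t = $16,268.73


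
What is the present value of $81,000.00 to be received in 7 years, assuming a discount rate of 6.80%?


Present value formula: PV = FV / (1 + r)^t
PV = $81,000.00 / (1 + 0.068)^7
PV = $81,000.00 / 1.5848887
PV = $51,107.69

PV = FV / (1 + r)^t = $51,107.69


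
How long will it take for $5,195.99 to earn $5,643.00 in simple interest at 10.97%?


Rearrange the simple interest formula for t:
I = P × r × t  ⇒  t = I / (P × r)
t = $5,643.00 / ($5,195.99 × 0.1097)
t = 9.9

t = I/(P×r) = 9.9 years


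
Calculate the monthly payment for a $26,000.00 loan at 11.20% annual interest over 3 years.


Loan payment formula: PMT = PV × r / (1 − (1 + r)^(−n))
Monthly rate r = 0.112/12 ≈ 0.00933333, n = 36 months
Denominator: 1 − (1 + 0.112/12)^(−36) = 0.284262
PMT = $26,000.00 × (0.112/12) / 0.284262
PMT = $853.67 per month

PMT = PV × r / (1-(1+r)^(-n)) = $853.67/month


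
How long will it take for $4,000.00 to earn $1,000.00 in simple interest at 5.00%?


Rearrange the simple interest formula for t:
I = P × r × t  ⇒  t = I / (P × r)
t = $1,000.00 / ($4,000.00 × 0.05)
t = 5

t = I/(P×r) = 5 years


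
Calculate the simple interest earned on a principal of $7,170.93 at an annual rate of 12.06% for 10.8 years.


Simple interest formula: I = P × r × t
I = $7,170.93 × 0.1206 × 10.8
I = $9,339.99

I = P × r × t = $9,339.99


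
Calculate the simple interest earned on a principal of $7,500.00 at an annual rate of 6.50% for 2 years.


Simple interest formula: I = P × r × t
I = $7,500.00 × 0.065 × 2
I = $975.00

I = P × r × t = $975.00


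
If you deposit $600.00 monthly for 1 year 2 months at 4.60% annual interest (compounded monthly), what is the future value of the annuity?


Future value of an ordinary annuity: FV = PMT × ((1 + r)^n − 1) / r
Monthly rate r = 0.046/12 ≈ 0.00383333, n = 14
FV = $600.00 × ((1 + 0.046/12)^14 − 1) / (0.046/12)
FV = $600.00 × 14.354239
FV = $8,612.54

FV = PMT × ((1+r)^n - 1)/r = $8,612.54


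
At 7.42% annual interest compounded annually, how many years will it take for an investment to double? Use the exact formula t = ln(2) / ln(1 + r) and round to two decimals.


Doubling condition: (1 + r)^t = 2
Take ln of both sides: t × ln(1 + r) = ln(2)
t = ln(2) / ln(1 + r)
t = 0.693147 / 0.071576
t = 9.68

t = ln(2) / ln(1 + r) = 9.68 years


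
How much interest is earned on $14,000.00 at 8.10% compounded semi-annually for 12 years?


Compound interest earned = final amount − principal.
A = P(1 + r/n)^(nt) = $14,000.00 × (1 + 0.081/2)^(2 × 12) = $36,302.63
Interest = A − P = $36,302.63 − $14,000.00 = $22,302.63

Interest = A - P = $22,302.63


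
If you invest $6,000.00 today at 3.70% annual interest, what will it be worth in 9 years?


Future value formula: FV = PV × (1 + r)^t
FV = $6,000.00 × (1 + 0.037)^9
FV = $6,000.00 × 1.386784
FV = $8,320.70

FV = PV × (1 + r)^t = $8,320.70


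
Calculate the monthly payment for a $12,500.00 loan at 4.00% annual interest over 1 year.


Loan payment formula: PMT = PV × r / (1 − (1 + r)^(−n))
Monthly rate r = 0.04/12 ≈ 0.00333333, n = 12 months
Denominator: 1 − (1 + 0.04/12)^(−12) = 0.03914665
PMT = $12,500.00 × (0.04/12) / 0.03914665
PMT = $1,064.37 per month

PMT = PV × r / (1-(1+r)^(-n)) = $1,064.37/month


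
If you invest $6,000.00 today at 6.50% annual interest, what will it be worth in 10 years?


Future value formula: FV = PV × (1 + r)^t
FV = $6,000.00 × (1 + 0.065)^10
FV = $6,000.00 × 1.877137
FV = $11,262.82

FV = PV × (1 + r)^t = $11,262.82


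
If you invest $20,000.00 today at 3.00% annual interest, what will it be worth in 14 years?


Future value formula: FV = PV × (1 + r)^t
FV = $20,000.00 × (1 + 0.03)^14
FV = $20,000.00 × 1.5125897
FV = $30,251.79

FV = PV × (1 + r)^t = $30,251.79


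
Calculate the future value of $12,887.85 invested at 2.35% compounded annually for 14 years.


Compound interest formula: A = P(1 + r/n)^(nt)
A = $12,887.85 × (1 + 0.0235/1)^(1 × 14)
Growth factor: (1 + 0.0235/1)^14 = 1.384299
A = $12,887.85 × 1.384299
A = $17,840.64

A = P(1 + r/n)^(nt) = $17,840.64


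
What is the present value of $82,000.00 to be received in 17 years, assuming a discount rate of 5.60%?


Present value formula: PV = FV / (1 + r)^t
PV = $82,000.00 / (1 + 0.056)^17
PV = $82,000.00 / 2.525147
PV = $32,473.36

PV = FV / (1 + r)^t = $32,473.36


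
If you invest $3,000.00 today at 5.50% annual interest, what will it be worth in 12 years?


Future value formula: FV = PV × (1 + r)^t
FV = $3,000.00 × (1 + 0.055)^12
FV = $3,000.00 × 1.901207
FV = $5,703.62

FV = PV × (1 + r)^t = $5,703.62


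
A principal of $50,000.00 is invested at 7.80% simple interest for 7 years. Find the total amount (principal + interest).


Total amount formula: A = P(1 + rt) = P + P·r·t
Interest: I = P × r × t = $50,000.00 × 0.078 × 7 = $27,300.00
A = P + I = $50,000.00 + $27,300.00 = $77,300.00

A = P + I = P(1 + rt) = $77,300.00


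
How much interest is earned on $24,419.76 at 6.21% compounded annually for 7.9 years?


Compound interest earned = final amount − principal.
A = P(1 + r/n)^(nt) = $24,419.76 × (1 + 0.0621/1)^(1 × 7.9) = $39,305.03
Interest = A − P = $39,305.03 − $24,419.76 = $14,885.27

Interest = A - P = $14,885.27


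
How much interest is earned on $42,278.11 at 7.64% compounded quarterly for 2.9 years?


Compound interest earned = final amount − principal.
A = P(1 + r/n)^(nt) = $42,278.11 × (1 + 0.0764/4)^(4 × 2.9) = $52,653.89
Interest = A − P = $52,653.89 − $42,278.11 = $10,375.78

Interest = A - P = $10,375.78


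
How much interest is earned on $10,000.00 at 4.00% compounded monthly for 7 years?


Compound interest earned = final amount − principal.
A = P(1 + r/n)^(nt) = $10,000.00 × (1 + 0.04/12)^(12 × 7) = $13,225.14
Interest = A − P = $13,225.14 − $10,000.00 = $3,225.14

Interest = A - P = $3,225.14
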